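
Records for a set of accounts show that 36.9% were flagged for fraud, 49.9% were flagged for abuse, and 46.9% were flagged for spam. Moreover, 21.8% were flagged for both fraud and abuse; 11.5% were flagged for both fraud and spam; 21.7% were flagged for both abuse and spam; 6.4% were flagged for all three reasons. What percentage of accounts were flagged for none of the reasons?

P(≥1) = 36.9 + 49.9 + 46.9 − 21.8 − 11.5 − 21.7 + 6.4 = 85.1%
P(none) = 100% − 85.1% = 14.9%

14.9%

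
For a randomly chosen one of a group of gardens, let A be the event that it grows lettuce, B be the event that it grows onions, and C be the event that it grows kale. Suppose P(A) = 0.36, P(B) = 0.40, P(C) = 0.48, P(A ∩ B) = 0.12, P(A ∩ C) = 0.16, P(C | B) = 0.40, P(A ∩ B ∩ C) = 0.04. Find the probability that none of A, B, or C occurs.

0.16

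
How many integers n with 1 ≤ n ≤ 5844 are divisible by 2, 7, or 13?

3532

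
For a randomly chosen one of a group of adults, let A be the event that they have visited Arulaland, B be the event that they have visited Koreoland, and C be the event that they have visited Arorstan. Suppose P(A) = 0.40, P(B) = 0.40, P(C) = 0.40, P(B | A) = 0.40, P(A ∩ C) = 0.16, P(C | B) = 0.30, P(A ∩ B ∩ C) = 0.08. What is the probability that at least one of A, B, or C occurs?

P(A ∩ B) = P(A)·P(B|A) = 0.40 × 0.40 = 0.16
P(B ∩ C) = P(B)·P(C|B) = 0.40 × 0.30 = 0.12
P(A ∪ B ∪ C) = 0.40 + 0.40 + 0.40 − 0.16 − 0.16 − 0.12 + 0.08 = 0.84

0.84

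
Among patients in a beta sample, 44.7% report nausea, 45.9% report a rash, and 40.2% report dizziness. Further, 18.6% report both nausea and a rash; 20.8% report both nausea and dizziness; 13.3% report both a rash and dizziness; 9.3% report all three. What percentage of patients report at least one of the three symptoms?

Inclusion–exclusion gives
P(union) = 44.7 + 45.9 + 40.2 − 18.6 − 20.8 − 13.3 + 9.3 = 87.4%

87.4%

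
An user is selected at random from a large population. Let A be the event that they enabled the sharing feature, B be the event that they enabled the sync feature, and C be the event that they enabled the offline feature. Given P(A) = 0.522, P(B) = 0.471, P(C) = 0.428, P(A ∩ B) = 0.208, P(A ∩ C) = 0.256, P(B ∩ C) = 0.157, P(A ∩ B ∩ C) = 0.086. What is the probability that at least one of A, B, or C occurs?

0.886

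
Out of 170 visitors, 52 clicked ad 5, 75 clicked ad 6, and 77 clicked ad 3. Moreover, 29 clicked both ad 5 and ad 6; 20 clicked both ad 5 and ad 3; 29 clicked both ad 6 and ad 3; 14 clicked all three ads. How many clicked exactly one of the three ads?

N(exactly one) = 52 + 75 + 77 − 2·29 − 2·20 − 2·29 + 3·14 = 90

90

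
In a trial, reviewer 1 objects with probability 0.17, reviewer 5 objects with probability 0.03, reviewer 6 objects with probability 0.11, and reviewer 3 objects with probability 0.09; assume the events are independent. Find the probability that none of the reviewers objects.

P(none) = (1 − 0.17) × (1 − 0.03) × (1 − 0.11) × (1 − 0.09) = 0.83 × 0.97 × 0.89 × 0.91 = 0.65205049

0.65205049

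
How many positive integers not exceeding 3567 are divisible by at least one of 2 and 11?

By inclusion-exclusion,
1783 + 324 − 162 = 1945

1945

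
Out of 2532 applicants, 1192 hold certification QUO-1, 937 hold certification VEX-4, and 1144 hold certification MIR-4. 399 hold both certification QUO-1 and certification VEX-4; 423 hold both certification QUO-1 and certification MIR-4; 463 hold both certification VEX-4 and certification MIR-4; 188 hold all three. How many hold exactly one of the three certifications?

1267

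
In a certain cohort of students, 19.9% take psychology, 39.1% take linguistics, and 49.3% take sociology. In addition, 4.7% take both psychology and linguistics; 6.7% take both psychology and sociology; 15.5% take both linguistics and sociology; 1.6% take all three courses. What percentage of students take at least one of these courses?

Inclusion–exclusion gives
P(at least one) = 19.9 + 39.1 + 49.3 − 4.7 − 6.7 − 15.5 + 1.6 = 83.0%

83.0%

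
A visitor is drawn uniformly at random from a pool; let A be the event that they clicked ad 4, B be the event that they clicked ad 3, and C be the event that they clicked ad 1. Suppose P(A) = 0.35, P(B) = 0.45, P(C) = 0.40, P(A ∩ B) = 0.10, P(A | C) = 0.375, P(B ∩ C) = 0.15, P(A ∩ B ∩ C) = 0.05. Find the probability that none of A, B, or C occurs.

0.15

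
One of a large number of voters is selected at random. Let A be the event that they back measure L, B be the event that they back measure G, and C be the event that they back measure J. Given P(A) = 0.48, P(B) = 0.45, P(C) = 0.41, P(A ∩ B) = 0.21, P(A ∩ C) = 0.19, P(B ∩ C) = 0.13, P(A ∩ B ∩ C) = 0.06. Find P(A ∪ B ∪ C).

0.87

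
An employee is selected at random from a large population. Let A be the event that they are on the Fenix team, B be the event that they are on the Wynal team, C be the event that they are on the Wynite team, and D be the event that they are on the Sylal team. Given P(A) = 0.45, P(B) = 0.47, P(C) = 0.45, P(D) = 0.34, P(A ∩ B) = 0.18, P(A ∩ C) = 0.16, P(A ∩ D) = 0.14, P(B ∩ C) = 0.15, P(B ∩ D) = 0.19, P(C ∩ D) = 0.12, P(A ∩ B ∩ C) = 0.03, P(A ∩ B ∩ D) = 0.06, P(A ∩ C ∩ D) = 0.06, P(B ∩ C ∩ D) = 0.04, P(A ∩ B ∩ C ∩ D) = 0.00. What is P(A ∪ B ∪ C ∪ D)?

0.96

P(A ∪ B ∪ C ∪ D) = 0.45 + 0.47 + 0.45 + 0.34 − 0.18 − 0.16 − 0.14 − 0.15 − 0.19 − 0.12 + 0.03 + 0.06 + 0.06 + 0.04 − 0.00 = 0.96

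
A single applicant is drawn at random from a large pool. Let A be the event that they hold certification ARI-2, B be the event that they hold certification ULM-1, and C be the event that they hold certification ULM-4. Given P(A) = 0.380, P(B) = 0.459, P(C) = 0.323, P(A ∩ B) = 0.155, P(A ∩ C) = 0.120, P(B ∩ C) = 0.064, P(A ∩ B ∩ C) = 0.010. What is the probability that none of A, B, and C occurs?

Inclusion–exclusion gives
P(A ∪ B ∪ C) = 0.380 + 0.459 + 0.323 − 0.155 − 0.120 − 0.064 + 0.010 = 0.833
P(none) = 1 − 0.833 = 0.167

0.167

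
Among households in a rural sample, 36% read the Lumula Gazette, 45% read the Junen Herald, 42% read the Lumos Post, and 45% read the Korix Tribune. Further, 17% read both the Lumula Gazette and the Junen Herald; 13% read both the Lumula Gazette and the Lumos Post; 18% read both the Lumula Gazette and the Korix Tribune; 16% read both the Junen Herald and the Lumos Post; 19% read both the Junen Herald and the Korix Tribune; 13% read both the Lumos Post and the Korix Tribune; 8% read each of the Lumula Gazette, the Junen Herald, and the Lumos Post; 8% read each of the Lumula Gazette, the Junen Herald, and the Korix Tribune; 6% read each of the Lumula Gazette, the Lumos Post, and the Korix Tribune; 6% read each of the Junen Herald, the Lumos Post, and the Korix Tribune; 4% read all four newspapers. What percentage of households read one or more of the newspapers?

96%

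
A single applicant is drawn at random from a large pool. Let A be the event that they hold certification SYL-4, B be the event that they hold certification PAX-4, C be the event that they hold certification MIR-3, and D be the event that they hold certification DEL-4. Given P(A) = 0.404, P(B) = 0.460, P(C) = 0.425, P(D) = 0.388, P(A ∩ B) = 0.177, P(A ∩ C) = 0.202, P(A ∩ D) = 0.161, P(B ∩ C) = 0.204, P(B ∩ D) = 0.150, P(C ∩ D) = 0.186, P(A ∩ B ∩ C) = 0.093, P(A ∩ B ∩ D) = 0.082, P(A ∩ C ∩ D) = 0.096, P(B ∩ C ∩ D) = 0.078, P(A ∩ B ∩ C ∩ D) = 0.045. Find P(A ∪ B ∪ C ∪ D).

By inclusion-exclusion,
P(A ∪ B ∪ C ∪ D) = 0.404 + 0.460 + 0.425 + 0.388 − 0.177 − 0.202 − 0.161 − 0.204 − 0.150 − 0.186 + 0.093 + 0.082 + 0.096 + 0.078 − 0.045 = 0.901

0.901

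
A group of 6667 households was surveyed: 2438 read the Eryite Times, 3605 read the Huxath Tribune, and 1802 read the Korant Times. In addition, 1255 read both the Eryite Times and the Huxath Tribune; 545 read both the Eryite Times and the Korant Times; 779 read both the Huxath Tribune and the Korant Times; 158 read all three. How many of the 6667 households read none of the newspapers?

1243

|union| = 2438 + 3605 + 1802 − 1255 − 545 − 779 + 158 = 5424
None: 6667 − 5424 = 1243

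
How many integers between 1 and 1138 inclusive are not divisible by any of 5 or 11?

828

⌊1138/5⌋ + ⌊1138/11⌋ − ⌊1138/55⌋ = 227 + 103 − 20 = 310
1138 − 310 = 828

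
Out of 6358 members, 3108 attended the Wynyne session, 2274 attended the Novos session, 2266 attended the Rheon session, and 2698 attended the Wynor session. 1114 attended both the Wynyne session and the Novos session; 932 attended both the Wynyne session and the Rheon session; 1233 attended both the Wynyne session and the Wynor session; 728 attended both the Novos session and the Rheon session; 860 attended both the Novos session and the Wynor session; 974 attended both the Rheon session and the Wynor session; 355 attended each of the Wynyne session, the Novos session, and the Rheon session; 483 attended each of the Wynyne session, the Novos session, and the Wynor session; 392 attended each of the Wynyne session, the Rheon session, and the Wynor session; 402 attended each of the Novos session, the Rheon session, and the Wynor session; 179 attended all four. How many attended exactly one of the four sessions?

Using the inclusion–exclusion count for exactly one event:
N(exactly one) = 3108 + 2274 + 2266 + 2698 − 2·1114 − 2·932 − 2·1233 − 2·728 − 2·860 − 2·974 + 3·355 + 3·483 + 3·392 + 3·402 − 4·179 = 2844

2844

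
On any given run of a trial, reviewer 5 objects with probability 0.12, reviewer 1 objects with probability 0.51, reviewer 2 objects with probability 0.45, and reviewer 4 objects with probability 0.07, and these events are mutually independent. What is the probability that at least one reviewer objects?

Since the events are independent, P(none) is the product of the individual non-occurrence probabilities.
P(none) = (1 − 0.12) × (1 − 0.51) × (1 − 0.45) × (1 − 0.07) = 0.88 × 0.49 × 0.55 × 0.93 = 0.2205588
P(at least one) = 1 − 0.2205588 = 0.7794412

0.7794412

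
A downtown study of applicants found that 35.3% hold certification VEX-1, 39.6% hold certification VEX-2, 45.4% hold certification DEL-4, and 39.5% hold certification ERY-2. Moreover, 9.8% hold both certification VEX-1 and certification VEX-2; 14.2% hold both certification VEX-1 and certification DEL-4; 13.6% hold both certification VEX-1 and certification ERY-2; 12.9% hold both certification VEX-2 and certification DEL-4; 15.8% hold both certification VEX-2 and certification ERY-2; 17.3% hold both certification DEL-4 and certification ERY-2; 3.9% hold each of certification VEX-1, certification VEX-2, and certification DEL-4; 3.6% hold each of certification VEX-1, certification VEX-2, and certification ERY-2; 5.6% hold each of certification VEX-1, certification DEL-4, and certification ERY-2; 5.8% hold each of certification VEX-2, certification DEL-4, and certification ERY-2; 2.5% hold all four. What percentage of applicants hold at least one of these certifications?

92.6%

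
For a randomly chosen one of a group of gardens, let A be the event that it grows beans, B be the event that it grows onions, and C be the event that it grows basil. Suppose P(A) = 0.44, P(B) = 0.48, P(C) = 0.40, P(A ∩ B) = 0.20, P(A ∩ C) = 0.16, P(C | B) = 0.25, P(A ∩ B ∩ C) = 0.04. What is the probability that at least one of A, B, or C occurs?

0.88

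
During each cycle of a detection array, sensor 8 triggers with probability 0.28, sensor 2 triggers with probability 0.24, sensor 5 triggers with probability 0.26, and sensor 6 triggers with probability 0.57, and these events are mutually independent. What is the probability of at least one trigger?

P(none) = (1 − 0.28) × (1 − 0.24) × (1 − 0.26) × (1 − 0.57) = 0.72 × 0.76 × 0.74 × 0.43 = 0.17411904
P(at least one) = 1 − 0.17411904 = 0.82588096

0.82588096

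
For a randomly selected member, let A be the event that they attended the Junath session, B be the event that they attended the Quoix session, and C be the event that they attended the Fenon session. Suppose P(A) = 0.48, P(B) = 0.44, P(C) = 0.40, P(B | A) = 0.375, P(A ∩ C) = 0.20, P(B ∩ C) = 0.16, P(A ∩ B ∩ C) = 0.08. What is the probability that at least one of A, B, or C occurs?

0.86

P(A ∩ B) = P(A)·P(B|A) = 0.48 × 0.375 = 0.18
P(A ∪ B ∪ C) = 0.48 + 0.44 + 0.40 − 0.18 − 0.20 − 0.16 + 0.08 = 0.86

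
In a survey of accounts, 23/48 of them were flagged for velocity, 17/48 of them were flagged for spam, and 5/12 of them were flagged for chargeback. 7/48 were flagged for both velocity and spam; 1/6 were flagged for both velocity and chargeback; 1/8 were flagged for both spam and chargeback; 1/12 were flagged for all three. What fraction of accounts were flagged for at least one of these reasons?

43/48

Using inclusion–exclusion:
P(at least one) = 23/48 + 17/48 + 5/12 − 7/48 − 1/6 − 1/8 + 1/12 = 43/48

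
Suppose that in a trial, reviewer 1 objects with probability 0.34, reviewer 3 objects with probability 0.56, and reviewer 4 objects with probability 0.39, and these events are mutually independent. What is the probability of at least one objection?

0.822856

P(none) = (1 − 0.34) × (1 − 0.56) × (1 − 0.39) = 0.66 × 0.44 × 0.61 = 0.177144
P(at least one) = 1 − 0.177144 = 0.822856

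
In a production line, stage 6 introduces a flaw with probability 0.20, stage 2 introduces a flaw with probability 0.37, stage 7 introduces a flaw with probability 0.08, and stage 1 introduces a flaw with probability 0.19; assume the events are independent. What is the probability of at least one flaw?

0.6244192

Independence gives P(none) = ∏(1 − pᵢ).
P(none) = (1 − 0.20) × (1 − 0.37) × (1 − 0.08) × (1 − 0.19) = 0.80 × 0.63 × 0.92 × 0.81 = 0.3755808
P(at least one) = 1 − 0.3755808 = 0.6244192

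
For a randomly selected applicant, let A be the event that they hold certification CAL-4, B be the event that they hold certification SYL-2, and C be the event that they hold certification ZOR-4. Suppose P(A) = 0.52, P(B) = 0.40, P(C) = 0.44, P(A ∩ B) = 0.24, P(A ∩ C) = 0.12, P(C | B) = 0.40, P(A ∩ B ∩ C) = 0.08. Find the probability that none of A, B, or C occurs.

P(B ∩ C) = P(B)·P(C|B) = 0.40 × 0.40 = 0.16
P(A ∪ B ∪ C) = 0.52 + 0.40 + 0.44 − 0.24 − 0.12 − 0.16 + 0.08 = 0.92
P(none) = 1 − 0.92 = 0.08

0.08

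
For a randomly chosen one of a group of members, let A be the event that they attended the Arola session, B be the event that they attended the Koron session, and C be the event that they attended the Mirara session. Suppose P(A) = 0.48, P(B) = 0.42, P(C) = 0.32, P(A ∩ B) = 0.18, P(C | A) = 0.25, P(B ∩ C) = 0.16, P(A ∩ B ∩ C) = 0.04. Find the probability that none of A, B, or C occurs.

P(A ∩ C) = P(A)·P(C|A) = 0.48 × 0.25 = 0.12
P(A ∪ B ∪ C) = 0.48 + 0.42 + 0.32 − 0.18 − 0.12 − 0.16 + 0.04 = 0.80
P(none) = 1 − 0.80 = 0.20

0.20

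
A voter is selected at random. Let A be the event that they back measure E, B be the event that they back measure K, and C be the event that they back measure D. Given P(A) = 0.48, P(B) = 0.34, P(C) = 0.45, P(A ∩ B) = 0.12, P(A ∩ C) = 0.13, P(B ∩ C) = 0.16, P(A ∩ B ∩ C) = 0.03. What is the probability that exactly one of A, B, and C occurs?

0.54

P(exactly one) = 0.48 + 0.34 + 0.45 − 2·0.12 − 2·0.13 − 2·0.16 + 3·0.03 = 0.54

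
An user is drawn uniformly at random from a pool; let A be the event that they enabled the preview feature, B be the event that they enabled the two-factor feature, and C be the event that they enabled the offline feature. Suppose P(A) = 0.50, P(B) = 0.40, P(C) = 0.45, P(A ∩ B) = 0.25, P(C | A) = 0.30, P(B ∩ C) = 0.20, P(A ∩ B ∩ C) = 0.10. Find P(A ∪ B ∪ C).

P(A ∩ C) = P(A)·P(C|A) = 0.50 × 0.30 = 0.15
Using inclusion–exclusion:
P(A ∪ B ∪ C) = 0.50 + 0.40 + 0.45 − 0.25 − 0.15 − 0.20 + 0.10 = 0.85

0.85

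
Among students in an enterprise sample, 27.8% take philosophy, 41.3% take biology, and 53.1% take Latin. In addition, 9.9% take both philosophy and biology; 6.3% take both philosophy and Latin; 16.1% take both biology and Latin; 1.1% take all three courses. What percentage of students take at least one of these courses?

Apply inclusion-exclusion:
P(≥1) = 27.8 + 41.3 + 53.1 − 9.9 − 6.3 − 16.1 + 1.1 = 91.0%

91.0%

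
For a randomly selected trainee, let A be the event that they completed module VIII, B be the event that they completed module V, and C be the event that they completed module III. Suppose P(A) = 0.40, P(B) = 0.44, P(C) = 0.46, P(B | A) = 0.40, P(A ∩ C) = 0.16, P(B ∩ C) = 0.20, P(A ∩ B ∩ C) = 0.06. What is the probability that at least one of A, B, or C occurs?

P(A ∩ B) = P(A)·P(B|A) = 0.40 × 0.40 = 0.16
P(A ∪ B ∪ C) = 0.40 + 0.44 + 0.46 − 0.16 − 0.16 − 0.20 + 0.06 = 0.84

0.84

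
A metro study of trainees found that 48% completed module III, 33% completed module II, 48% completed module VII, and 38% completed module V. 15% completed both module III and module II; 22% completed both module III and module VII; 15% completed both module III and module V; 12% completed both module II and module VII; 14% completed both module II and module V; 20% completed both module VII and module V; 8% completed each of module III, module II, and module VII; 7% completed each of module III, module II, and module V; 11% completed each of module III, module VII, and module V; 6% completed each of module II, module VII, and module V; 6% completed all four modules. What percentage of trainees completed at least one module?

Apply inclusion-exclusion:
P(at least one) = 48 + 33 + 48 + 38 − 15 − 22 − 15 − 12 − 14 − 20 + 8 + 7 + 11 + 6 − 6 = 95%

95%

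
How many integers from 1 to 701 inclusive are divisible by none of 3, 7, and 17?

233 + 100 + 41 − 33 − 13 − 5 + 1 = 324
701 − 324 = 377

377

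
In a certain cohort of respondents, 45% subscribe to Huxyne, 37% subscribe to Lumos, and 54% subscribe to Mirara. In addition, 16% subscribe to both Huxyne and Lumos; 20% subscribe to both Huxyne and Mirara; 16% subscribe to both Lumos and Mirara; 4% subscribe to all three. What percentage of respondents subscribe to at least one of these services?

P(at least one) = 45 + 37 + 54 − 16 − 20 − 16 + 4 = 88%

88%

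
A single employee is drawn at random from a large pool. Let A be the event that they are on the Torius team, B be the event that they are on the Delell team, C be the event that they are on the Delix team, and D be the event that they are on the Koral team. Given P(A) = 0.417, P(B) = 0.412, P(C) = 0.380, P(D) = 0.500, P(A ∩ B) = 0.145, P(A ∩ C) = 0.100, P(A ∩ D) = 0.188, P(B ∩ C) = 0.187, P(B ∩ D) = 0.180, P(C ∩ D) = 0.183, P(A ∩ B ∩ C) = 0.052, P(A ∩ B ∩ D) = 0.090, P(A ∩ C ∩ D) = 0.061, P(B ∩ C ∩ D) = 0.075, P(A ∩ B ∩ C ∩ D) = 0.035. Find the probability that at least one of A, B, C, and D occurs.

Apply inclusion-exclusion:
P(A ∪ B ∪ C ∪ D) = 0.417 + 0.412 + 0.380 + 0.500 − 0.145 − 0.100 − 0.188 − 0.187 − 0.180 − 0.183 + 0.052 + 0.090 + 0.061 + 0.075 − 0.035 = 0.969

0.969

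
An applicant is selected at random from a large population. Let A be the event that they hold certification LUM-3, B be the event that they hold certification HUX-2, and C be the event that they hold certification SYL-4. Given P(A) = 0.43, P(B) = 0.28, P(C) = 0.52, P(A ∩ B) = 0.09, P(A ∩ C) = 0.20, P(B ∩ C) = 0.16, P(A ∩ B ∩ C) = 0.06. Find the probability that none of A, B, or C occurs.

0.16

Inclusion–exclusion gives
P(A ∪ B ∪ C) = 0.43 + 0.28 + 0.52 − 0.09 − 0.20 − 0.16 + 0.06 = 0.84
P(none) = 1 − 0.84 = 0.16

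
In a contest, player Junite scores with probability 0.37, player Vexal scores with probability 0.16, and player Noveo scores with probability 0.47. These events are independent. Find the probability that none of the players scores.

0.280476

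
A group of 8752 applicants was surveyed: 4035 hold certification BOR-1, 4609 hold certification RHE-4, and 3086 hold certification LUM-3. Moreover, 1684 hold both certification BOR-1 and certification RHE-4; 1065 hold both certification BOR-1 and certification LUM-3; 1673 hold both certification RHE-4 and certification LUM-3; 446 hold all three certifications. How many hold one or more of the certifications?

7754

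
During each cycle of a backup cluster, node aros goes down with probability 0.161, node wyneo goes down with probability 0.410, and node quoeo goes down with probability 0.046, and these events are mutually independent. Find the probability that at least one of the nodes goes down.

P(none) = (1 − 0.161) × (1 − 0.410) × (1 − 0.046) = 0.839 × 0.590 × 0.954 = 0.47223954
P(at least one) = 1 − 0.47223954 = 0.52776046

0.52776046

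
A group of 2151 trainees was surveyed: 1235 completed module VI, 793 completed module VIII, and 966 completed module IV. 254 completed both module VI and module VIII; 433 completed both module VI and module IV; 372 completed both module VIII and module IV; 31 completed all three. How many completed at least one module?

1966

By inclusion–exclusion:
|at least one| = 1235 + 793 + 966 − 254 − 433 − 372 + 31 = 1966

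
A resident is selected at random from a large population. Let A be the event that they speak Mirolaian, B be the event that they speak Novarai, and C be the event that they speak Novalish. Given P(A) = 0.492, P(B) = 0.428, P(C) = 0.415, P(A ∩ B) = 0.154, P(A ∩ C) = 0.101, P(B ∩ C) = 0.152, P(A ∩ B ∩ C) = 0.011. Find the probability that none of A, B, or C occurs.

0.061

Apply inclusion-exclusion:
P(A ∪ B ∪ C) = 0.492 + 0.428 + 0.415 − 0.154 − 0.101 − 0.152 + 0.011 = 0.939
P(none) = 1 − 0.939 = 0.061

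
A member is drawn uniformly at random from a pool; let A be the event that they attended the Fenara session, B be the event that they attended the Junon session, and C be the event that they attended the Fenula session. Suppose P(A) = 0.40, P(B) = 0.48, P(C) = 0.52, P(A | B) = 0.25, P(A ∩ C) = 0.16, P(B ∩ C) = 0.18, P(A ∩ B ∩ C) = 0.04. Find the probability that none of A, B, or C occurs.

0.02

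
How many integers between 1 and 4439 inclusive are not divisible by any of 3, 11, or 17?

By inclusion–exclusion:
floor(4439/3) + floor(4439/11) + floor(4439/17) − floor(4439/33) − floor(4439/51) − floor(4439/187) + floor(4439/561) = 1479 + 403 + 261 − 134 − 87 − 23 + 7 = 1906
4439 − 1906 = 2533

2533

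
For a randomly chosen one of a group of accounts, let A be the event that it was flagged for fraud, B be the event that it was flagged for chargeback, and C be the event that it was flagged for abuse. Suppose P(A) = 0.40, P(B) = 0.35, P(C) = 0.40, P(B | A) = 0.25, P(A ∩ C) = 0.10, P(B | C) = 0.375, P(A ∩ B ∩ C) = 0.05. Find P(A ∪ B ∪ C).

P(A ∩ B) = P(A)·P(B|A) = 0.40 × 0.25 = 0.10
P(B ∩ C) = P(C)·P(B|C) = 0.40 × 0.375 = 0.15
By inclusion–exclusion:
P(A ∪ B ∪ C) = 0.40 + 0.35 + 0.40 − 0.10 − 0.10 − 0.15 + 0.05 = 0.85

0.85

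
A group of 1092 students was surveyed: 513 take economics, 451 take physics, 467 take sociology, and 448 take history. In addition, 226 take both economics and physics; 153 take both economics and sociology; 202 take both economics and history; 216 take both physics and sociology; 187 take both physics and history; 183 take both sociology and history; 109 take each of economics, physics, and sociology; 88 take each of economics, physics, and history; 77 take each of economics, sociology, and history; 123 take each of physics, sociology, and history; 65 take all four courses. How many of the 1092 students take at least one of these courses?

1044

Apply inclusion-exclusion:
|union| = 513 + 451 + 467 + 448 − 226 − 153 − 202 − 216 − 187 − 183 + 109 + 88 + 77 + 123 − 65 = 1044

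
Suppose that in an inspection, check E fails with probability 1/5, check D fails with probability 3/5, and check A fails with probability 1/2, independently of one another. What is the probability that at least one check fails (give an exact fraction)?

P(none) = (1 − 1/5) × (1 − 3/5) × (1 − 1/2) = 4/5 × 2/5 × 1/2 = 4/25
P(at least one) = 1 − 4/25 = 21/25

21/25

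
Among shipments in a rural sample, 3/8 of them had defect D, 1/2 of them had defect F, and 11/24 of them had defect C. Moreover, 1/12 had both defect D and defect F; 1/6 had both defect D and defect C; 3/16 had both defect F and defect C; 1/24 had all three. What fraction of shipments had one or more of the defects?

15/16

P(≥1) = 3/8 + 1/2 + 11/24 − 1/12 − 1/6 − 3/16 + 1/24 = 15/16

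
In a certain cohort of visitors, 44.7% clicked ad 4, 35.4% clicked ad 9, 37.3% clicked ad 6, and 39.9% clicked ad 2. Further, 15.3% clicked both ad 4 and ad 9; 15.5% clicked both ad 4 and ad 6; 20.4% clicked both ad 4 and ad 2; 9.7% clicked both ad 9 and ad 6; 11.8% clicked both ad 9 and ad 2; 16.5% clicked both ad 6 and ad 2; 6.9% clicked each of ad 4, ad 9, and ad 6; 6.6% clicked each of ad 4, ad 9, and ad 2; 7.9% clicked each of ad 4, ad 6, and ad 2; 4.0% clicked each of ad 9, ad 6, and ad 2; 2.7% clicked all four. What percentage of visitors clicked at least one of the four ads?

By inclusion-exclusion,
P(≥1) = 44.7 + 35.4 + 37.3 + 39.9 − 15.3 − 15.5 − 20.4 − 9.7 − 11.8 − 16.5 + 6.9 + 6.6 + 7.9 + 4.0 − 2.7 = 90.8%

90.8%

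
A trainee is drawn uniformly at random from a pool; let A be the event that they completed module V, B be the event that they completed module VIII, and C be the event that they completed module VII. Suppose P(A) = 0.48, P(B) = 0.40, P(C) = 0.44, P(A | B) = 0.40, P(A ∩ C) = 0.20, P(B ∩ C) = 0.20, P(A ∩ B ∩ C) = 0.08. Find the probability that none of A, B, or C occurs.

P(A ∩ B) = P(B)·P(A|B) = 0.40 × 0.40 = 0.16
Using inclusion–exclusion:
P(A ∪ B ∪ C) = 0.48 + 0.40 + 0.44 − 0.16 − 0.20 − 0.20 + 0.08 = 0.84
P(none) = 1 − 0.84 = 0.16

0.16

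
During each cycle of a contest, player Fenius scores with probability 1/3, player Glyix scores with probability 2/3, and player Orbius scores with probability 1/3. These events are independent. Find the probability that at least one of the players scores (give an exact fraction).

P(none) = (1 − 1/3) × (1 − 2/3) × (1 − 1/3) = 2/3 × 1/3 × 2/3 = 4/27
P(at least one) = 1 − 4/27 = 23/27

23/27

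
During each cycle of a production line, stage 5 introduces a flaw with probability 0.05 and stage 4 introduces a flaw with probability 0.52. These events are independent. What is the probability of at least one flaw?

0.544

Since the events are independent, P(none) is the product of the individual non-occurrence probabilities.
P(none) = (1 − 0.05) × (1 − 0.52) = 0.95 × 0.48 = 0.456
P(at least one) = 1 − 0.456 = 0.544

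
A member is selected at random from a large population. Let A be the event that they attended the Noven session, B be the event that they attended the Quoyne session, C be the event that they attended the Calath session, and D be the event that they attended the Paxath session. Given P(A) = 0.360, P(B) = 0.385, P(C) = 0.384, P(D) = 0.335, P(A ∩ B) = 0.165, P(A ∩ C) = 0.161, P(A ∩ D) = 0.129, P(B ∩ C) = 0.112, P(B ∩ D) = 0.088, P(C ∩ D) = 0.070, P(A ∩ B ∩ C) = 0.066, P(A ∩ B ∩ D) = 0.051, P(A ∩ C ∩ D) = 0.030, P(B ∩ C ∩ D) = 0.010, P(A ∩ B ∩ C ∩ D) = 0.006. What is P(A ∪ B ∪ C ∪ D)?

0.890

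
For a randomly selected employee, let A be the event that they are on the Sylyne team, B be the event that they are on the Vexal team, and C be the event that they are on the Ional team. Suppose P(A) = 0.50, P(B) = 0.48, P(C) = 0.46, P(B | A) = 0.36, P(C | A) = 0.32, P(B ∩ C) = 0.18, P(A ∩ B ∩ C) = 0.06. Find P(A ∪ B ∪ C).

0.98

P(A ∩ B) = P(A)·P(B|A) = 0.50 × 0.36 = 0.18
P(A ∩ C) = P(A)·P(C|A) = 0.50 × 0.32 = 0.16
P(A ∪ B ∪ C) = 0.50 + 0.48 + 0.46 − 0.18 − 0.16 − 0.18 + 0.06 = 0.98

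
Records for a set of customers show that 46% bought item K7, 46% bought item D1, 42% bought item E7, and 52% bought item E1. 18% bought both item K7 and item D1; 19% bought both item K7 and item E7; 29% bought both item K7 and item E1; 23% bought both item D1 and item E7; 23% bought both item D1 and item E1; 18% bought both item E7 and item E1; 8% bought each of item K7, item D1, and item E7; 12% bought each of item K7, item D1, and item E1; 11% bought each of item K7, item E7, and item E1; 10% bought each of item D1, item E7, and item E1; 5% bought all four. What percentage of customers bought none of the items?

8%

Using inclusion–exclusion:
P(union) = 46 + 46 + 42 + 52 − 18 − 19 − 29 − 23 − 23 − 18 + 8 + 12 + 11 + 10 − 5 = 92%
P(none) = 100% − 92% = 8%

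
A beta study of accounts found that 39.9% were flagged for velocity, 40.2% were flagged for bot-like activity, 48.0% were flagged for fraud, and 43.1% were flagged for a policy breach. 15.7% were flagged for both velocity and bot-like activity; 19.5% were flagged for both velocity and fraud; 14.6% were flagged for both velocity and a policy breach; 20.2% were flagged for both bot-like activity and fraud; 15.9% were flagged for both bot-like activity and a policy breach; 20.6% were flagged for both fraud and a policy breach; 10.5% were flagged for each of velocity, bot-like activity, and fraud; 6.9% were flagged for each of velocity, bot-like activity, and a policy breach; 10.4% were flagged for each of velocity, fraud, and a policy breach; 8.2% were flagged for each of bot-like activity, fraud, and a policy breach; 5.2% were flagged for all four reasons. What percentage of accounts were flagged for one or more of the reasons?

Inclusion–exclusion gives
P(at least one) = 39.9 + 40.2 + 48.0 + 43.1 − 15.7 − 19.5 − 14.6 − 20.2 − 15.9 − 20.6 + 10.5 + 6.9 + 10.4 + 8.2 − 5.2 = 95.5%

95.5%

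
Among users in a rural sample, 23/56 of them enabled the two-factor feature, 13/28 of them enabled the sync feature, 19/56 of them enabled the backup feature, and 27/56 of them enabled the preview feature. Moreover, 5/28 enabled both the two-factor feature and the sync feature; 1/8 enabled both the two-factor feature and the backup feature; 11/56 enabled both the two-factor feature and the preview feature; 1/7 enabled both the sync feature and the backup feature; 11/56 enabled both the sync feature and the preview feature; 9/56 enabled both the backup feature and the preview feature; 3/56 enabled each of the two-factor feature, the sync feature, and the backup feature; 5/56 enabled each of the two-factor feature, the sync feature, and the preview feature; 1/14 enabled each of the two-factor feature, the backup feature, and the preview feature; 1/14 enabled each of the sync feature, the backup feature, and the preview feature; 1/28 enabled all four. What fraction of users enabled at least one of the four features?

53/56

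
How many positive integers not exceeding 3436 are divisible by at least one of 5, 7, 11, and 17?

1419

Using inclusion–exclusion:
floor(3436/5) + floor(3436/7) + floor(3436/11) + floor(3436/17) − floor(3436/35) − floor(3436/55) − floor(3436/85) − floor(3436/77) − floor(3436/119) − floor(3436/187) + floor(3436/385) + floor(3436/595) + floor(3436/935) + floor(3436/1309) − floor(3436/6545) = 687 + 490 + 312 + 202 − 98 − 62 − 40 − 44 − 28 − 18 + 8 + 5 + 3 + 2 − 0 = 1419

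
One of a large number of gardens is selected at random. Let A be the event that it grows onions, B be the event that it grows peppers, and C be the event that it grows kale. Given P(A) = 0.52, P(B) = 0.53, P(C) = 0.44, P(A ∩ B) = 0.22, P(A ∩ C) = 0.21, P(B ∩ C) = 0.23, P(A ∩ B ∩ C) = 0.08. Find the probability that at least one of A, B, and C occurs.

0.91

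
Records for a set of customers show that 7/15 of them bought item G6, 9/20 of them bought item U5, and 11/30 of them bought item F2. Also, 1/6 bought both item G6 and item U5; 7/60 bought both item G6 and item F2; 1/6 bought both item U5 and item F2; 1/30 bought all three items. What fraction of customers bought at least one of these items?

Using inclusion–exclusion:
P(union) = 7/15 + 9/20 + 11/30 − 1/6 − 7/60 − 1/6 + 1/30 = 13/15

13/15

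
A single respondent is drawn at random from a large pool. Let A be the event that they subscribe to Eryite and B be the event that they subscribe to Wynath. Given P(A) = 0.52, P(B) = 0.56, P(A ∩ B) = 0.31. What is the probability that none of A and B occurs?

P(A ∪ B) = 0.52 + 0.56 − 0.31 = 0.77
P(none) = 1 − 0.77 = 0.23

0.23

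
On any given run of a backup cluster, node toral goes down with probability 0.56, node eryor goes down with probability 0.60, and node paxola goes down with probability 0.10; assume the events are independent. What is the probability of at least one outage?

0.8416

P(none) = (1 − 0.56) × (1 − 0.60) × (1 − 0.10) = 0.44 × 0.40 × 0.90 = 0.1584
P(at least one) = 1 − 0.1584 = 0.8416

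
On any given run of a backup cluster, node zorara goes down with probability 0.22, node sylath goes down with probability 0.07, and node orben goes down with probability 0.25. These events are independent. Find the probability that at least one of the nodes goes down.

0.45595

P(none) = (1 − 0.22) × (1 − 0.07) × (1 − 0.25) = 0.78 × 0.93 × 0.75 = 0.54405
P(at least one) = 1 − 0.54405 = 0.45595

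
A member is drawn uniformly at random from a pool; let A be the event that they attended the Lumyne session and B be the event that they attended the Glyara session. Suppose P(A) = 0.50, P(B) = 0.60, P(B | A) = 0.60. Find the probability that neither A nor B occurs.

0.20

P(A ∩ B) = P(A)·P(B|A) = 0.50 × 0.60 = 0.30
Using inclusion–exclusion:
P(A ∪ B) = 0.50 + 0.60 − 0.30 = 0.80
P(none) = 1 − 0.80 = 0.20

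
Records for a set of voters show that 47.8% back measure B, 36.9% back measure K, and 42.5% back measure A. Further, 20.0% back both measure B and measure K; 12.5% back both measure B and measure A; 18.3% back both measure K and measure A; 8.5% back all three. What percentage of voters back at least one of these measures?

84.9%

P(≥1) = 47.8 + 36.9 + 42.5 − 20.0 − 12.5 − 18.3 + 8.5 = 84.9%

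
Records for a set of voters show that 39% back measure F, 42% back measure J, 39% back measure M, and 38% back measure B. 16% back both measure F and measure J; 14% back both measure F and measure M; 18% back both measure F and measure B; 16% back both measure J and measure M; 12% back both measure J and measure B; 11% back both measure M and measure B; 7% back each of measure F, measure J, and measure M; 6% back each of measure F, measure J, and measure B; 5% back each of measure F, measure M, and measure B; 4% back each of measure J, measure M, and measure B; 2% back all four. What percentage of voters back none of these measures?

9%

P(union) = 39 + 42 + 39 + 38 − 16 − 14 − 18 − 16 − 12 − 11 + 7 + 6 + 5 + 4 − 2 = 91%
P(none) = 100% − 91% = 9%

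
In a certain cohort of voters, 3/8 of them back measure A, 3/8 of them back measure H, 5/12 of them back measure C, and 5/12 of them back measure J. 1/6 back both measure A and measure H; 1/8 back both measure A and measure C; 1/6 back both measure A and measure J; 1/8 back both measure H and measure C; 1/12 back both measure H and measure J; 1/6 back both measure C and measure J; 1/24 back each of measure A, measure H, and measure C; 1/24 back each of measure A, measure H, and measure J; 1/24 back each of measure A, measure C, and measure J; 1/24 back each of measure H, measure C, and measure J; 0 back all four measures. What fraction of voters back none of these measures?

By inclusion–exclusion:
P(≥1) = 3/8 + 3/8 + 5/12 + 5/12 − 1/6 − 1/8 − 1/6 − 1/8 − 1/12 − 1/6 + 1/24 + 1/24 + 1/24 + 1/24 − 0 = 11/12
P(none) = 1 − 11/12 = 1/12

1/12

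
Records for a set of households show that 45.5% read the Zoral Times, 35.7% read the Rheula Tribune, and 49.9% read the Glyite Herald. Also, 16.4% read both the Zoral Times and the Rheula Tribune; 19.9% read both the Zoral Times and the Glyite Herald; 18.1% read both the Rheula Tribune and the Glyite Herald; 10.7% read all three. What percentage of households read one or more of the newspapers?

87.4%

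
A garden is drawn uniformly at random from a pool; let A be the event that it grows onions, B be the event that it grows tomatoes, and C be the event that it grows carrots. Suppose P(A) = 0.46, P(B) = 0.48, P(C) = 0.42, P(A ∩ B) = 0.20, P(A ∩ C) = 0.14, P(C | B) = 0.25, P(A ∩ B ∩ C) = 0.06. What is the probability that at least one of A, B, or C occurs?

P(B ∩ C) = P(B)·P(C|B) = 0.48 × 0.25 = 0.12
Using inclusion–exclusion:
P(A ∪ B ∪ C) = 0.46 + 0.48 + 0.42 − 0.20 − 0.14 − 0.12 + 0.06 = 0.96

0.96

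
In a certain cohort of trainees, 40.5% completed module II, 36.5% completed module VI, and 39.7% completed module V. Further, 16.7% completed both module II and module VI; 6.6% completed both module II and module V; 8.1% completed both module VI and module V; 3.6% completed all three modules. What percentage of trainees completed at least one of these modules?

88.9%

P(≥1) = 40.5 + 36.5 + 39.7 − 16.7 − 6.6 − 8.1 + 3.6 = 88.9%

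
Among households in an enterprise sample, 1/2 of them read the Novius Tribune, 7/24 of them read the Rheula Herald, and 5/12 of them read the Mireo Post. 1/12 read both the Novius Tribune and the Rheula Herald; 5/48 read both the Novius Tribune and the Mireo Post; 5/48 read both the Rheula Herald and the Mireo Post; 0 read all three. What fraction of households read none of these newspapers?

1/12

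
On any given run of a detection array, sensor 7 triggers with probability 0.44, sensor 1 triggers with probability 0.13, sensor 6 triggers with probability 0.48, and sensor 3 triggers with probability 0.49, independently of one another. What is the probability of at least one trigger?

P(none) = (1 − 0.44) × (1 − 0.13) × (1 − 0.48) × (1 − 0.49) = 0.56 × 0.87 × 0.52 × 0.51 = 0.12920544
P(at least one) = 1 − 0.12920544 = 0.87079456

0.87079456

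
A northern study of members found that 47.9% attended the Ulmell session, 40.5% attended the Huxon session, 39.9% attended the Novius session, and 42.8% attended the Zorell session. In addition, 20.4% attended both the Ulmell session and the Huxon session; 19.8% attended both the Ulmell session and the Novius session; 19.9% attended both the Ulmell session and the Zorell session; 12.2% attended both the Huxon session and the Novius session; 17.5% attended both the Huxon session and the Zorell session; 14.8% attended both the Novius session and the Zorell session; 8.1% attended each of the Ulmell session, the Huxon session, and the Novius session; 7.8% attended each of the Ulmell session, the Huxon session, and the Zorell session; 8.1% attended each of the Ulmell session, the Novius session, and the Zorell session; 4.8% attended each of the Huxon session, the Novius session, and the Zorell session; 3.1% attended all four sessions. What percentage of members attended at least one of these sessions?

92.2%

P(≥1) = 47.9 + 40.5 + 39.9 + 42.8 − 20.4 − 19.8 − 19.9 − 12.2 − 17.5 − 14.8 + 8.1 + 7.8 + 8.1 + 4.8 − 3.1 = 92.2%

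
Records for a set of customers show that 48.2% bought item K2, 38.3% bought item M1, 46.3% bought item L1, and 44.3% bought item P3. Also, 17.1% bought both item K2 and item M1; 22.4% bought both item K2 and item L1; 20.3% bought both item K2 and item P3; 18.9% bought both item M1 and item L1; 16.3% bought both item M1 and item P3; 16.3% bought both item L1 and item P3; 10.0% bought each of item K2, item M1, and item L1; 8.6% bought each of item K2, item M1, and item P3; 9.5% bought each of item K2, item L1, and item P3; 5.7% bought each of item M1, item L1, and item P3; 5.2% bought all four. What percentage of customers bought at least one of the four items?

Apply inclusion-exclusion:
P(at least one) = 48.2 + 38.3 + 46.3 + 44.3 − 17.1 − 22.4 − 20.3 − 18.9 − 16.3 − 16.3 + 10.0 + 8.6 + 9.5 + 5.7 − 5.2 = 94.4%

94.4%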